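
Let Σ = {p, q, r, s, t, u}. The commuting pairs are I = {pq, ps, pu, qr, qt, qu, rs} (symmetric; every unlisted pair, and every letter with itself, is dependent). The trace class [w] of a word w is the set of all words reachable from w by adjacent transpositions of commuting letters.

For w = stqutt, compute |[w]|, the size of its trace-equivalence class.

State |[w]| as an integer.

5

#0=s has no predecessor
#1=t depends on [0:s]
#2=q depends on [0:s]
#3=u depends on [1:t]
#4=t depends on [3:u]
#5=t depends on [4:t]
sources: [0:s]
N(rest) = Σ N(rest − s) over sources s of rest; N(one piece) = 1:
  size 1 → [2]=1  [5]=1
  size 2 → [2,5]=2  [4,5]=1
  size 3 → [2,4,5]=3  [3,4,5]=1
  size 4 → [1,3,4,5]=1  [2,3,4,5]=4
  first=0(s) contributes 5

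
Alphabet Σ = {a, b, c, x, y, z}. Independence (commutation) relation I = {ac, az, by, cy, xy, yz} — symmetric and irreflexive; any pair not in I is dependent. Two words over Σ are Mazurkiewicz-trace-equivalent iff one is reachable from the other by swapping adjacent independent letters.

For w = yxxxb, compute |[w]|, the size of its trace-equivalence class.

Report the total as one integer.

5

#0=y has no predecessor
#1=x has no predecessor
#2=x depends on [1:x]
#3=x depends on [2:x]
#4=b depends on [3:x]
sources: [0:y, 1:x]
N(rest) = Σ N(rest − s) over sources s of rest; N(one piece) = 1:
  size 1 → [0]=1  [4]=1
  size 2 → [0,4]=2  [3,4]=1
  size 3 → [0,3,4]=3  [2,3,4]=1
  first=0(y) contributes 1
  first=1(x) contributes 4
|[w]| = 5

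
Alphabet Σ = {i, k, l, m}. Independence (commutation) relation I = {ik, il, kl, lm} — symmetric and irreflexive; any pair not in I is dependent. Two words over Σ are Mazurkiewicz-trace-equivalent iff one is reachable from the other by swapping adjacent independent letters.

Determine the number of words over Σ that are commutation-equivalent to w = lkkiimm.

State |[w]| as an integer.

piece 0:l — minimal
piece 1:k — minimal
piece 2:k rests on {1:k}
piece 3:i — minimal
piece 4:i rests on {3:i}
piece 5:m rests on {2:k, 4:i}
piece 6:m rests on {5:m}
minimal pieces: {0:l, 1:k, 3:i}
ways to finish when only these pieces remain (= sum over removing one remaining piece with nothing left below it):
  1 left: {0}→1  {6}→1
  2 left: {0,6}→2  {5,6}→1
  3 left: {0,5,6}→3  {2,5,6}→1  {4,5,6}→1
  4 left: {0,2,5,6}→4  {0,4,5,6}→4  {1,2,5,6}→1  {2,4,5,6}→2  {3,4,5,6}→1
  5 left: {0,1,2,5,6}→5  {0,2,4,5,6}→10  {0,3,4,5,6}→5  {1,2,4,5,6}→3  {2,3,4,5,6}→3
  placing 0:l first → 6 extensions
  placing 1:k first → 18 extensions
  placing 3:i first → 18 extensions
total linear extensions = 42

42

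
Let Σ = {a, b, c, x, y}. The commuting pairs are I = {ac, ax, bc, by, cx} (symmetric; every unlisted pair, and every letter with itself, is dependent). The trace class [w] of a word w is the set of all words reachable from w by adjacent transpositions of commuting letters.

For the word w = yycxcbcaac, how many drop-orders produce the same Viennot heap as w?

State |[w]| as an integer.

70

piece 0:y — minimal
piece 1:y rests on {0:y}
piece 2:c rests on {1:y}
piece 3:x rests on {1:y}
piece 4:c rests on {2:c}
piece 5:b rests on {3:x}
piece 6:c rests on {4:c}
piece 7:a rests on {5:b}
piece 8:a rests on {7:a}
piece 9:c rests on {6:c}
minimal pieces: {0:y}
ways to finish when only these pieces remain (= sum over removing one remaining piece with nothing left below it):
  1 left: {8}→1  {9}→1
  2 left: {6,9}→1  {7,8}→1  {8,9}→2
  3 left: {4,6,9}→1  {5,7,8}→1  {6,8,9}→3  {7,8,9}→3
  4 left: {2,4,6,9}→1  {3,5,7,8}→1  {4,6,8,9}→4  {5,7,8,9}→4  {6,7,8,9}→6
  5 left: {2,4,6,8,9}→5  {3,5,7,8,9}→5  {4,6,7,8,9}→10  {5,6,7,8,9}→10
  6 left: {2,4,6,7,8,9}→15  {3,5,6,7,8,9}→15  {4,5,6,7,8,9}→20
  7 left: {2,4,5,6,7,8,9}→35  {3,4,5,6,7,8,9}→35
  8 left: {2,3,4,5,6,7,8,9}→70
  placing 0:y first → 70 extensions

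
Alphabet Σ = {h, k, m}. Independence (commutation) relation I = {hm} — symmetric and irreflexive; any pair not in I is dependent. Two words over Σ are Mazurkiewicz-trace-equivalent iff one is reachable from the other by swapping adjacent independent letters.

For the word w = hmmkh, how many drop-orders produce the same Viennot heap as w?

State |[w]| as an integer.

0(h) covers ∅
1(m) covers ∅
2(m) covers 1:m
3(k) covers 0:h, 2:m
4(h) covers 3:k
floor of heap: 0:h, 1:m
completions by unplaced set U, small U first (add the entries for U minus each lowest piece of U):
  |U|=1: {4}:1
  |U|=2: {3,4}:1
  |U|=3: {0,3,4}:1  {2,3,4}:1
  start at 0(h): 1
  start at 1(m): 2
sum over floor = 3

3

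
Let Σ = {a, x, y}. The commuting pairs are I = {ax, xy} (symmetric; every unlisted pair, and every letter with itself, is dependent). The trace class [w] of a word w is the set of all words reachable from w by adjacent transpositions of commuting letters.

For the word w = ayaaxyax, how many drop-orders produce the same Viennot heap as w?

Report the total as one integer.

28

piece 0:a — minimal
piece 1:y rests on {0:a}
piece 2:a rests on {1:y}
piece 3:a rests on {2:a}
piece 4:x — minimal
piece 5:y rests on {3:a}
piece 6:a rests on {5:y}
piece 7:x rests on {4:x}
minimal pieces: {0:a, 4:x}
ways to finish when only these pieces remain (= sum over removing one remaining piece with nothing left below it):
  1 left: {6}→1  {7}→1
  2 left: {4,7}→1  {5,6}→1  {6,7}→2
  3 left: {3,5,6}→1  {4,6,7}→3  {5,6,7}→3
  4 left: {2,3,5,6}→1  {3,5,6,7}→4  {4,5,6,7}→6
  5 left: {1,2,3,5,6}→1  {2,3,5,6,7}→5  {3,4,5,6,7}→10
  6 left: {0,1,2,3,5,6}→1  {1,2,3,5,6,7}→6  {2,3,4,5,6,7}→15
  placing 0:a first → 21 extensions
  placing 4:x first → 7 extensions
total linear extensions = 28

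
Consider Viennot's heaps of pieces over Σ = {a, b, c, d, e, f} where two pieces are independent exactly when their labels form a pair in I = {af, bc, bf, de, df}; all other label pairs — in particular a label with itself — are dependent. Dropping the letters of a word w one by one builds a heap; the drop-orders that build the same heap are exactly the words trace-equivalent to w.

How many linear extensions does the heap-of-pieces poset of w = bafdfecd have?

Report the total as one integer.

0(b) covers ∅
1(a) covers 0:b
2(f) covers ∅
3(d) covers 1:a
4(f) covers 2:f
5(e) covers 1:a, 4:f
6(c) covers 3:d, 5:e
7(d) covers 6:c
floor of heap: 0:b, 2:f
completions by unplaced set U, small U first (add the entries for U minus each lowest piece of U):
  |U|=1: {7}:1
  |U|=2: {6,7}:1
  |U|=3: {3,6,7}:1  {5,6,7}:1
  |U|=4: {3,5,6,7}:2  {4,5,6,7}:1
  |U|=5: {1,3,5,6,7}:2  {2,4,5,6,7}:1  {3,4,5,6,7}:3
  |U|=6: {0,1,3,5,6,7}:2  {1,3,4,5,6,7}:5  {2,3,4,5,6,7}:4
  start at 0(b): 9
  start at 2(f): 7
sum over floor = 16

16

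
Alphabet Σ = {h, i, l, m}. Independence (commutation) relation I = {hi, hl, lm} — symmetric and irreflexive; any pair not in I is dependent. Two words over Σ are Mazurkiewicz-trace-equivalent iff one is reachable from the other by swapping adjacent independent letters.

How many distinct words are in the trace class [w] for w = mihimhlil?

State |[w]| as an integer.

24

0(m) covers ∅
1(i) covers 0:m
2(h) covers 0:m
3(i) covers 1:i
4(m) covers 2:h, 3:i
5(h) covers 4:m
6(l) covers 3:i
7(i) covers 4:m, 6:l
8(l) covers 7:i
floor of heap: 0:m
completions by unplaced set U, small U first (add the entries for U minus each lowest piece of U):
  |U|=1: {5}:1  {8}:1
  |U|=2: {5,8}:2  {7,8}:1
  |U|=3: {5,7,8}:3  {6,7,8}:1
  |U|=4: {4,5,7,8}:3  {5,6,7,8}:4
  |U|=5: {2,4,5,7,8}:3  {4,5,6,7,8}:7
  |U|=6: {2,4,5,6,7,8}:10  {3,4,5,6,7,8}:7
  |U|=7: {1,3,4,5,6,7,8}:7  {2,3,4,5,6,7,8}:17
  start at 0(m): 24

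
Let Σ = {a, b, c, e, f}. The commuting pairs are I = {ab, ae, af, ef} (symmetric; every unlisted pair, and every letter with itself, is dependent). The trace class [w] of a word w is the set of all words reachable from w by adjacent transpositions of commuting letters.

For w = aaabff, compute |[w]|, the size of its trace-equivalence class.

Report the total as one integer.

20

#0=a has no predecessor
#1=a depends on [0:a]
#2=a depends on [1:a]
#3=b has no predecessor
#4=f depends on [3:b]
#5=f depends on [4:f]
sources: [0:a, 3:b]
N(rest) = Σ N(rest − s) over sources s of rest; N(one piece) = 1:
  size 1 → [2]=1  [5]=1
  size 2 → [1,2]=1  [2,5]=2  [4,5]=1
  size 3 → [0,1,2]=1  [1,2,5]=3  [2,4,5]=3  [3,4,5]=1
  size 4 → [0,1,2,5]=4  [1,2,4,5]=6  [2,3,4,5]=4
  first=0(a) contributes 10
  first=3(b) contributes 10
|[w]| = 20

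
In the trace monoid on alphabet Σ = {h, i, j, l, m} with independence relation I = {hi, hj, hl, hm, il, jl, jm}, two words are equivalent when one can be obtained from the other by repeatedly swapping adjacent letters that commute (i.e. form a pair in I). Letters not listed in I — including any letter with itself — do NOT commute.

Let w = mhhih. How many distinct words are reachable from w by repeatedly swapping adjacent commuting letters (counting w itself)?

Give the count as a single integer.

10

drop 0:m onto floor
drop 1:h onto floor
drop 2:h onto {1:h}
drop 3:i onto {0:m}
drop 4:h onto {2:h}
ground layer = {0:m, 1:h}
drop-orders for the pieces not yet dropped (sum over which currently-grounded one goes next):
  1 to go: {3} 1  {4} 1
  2 to go: {0,3} 1  {2,4} 1  {3,4} 2
  3 to go: {0,3,4} 3  {1,2,4} 1  {2,3,4} 3
  if 0:m drops first: 4 orders
  if 1:h drops first: 6 orders
heap linearizations: 10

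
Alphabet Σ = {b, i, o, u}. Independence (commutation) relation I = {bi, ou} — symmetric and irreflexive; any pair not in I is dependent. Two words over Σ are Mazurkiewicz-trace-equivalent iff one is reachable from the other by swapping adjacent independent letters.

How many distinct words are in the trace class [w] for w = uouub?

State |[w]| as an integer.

4

0(u) covers ∅
1(o) covers ∅
2(u) covers 0:u
3(u) covers 2:u
4(b) covers 1:o, 3:u
floor of heap: 0:u, 1:o
completions by unplaced set U, small U first (add the entries for U minus each lowest piece of U):
  |U|=1: {4}:1
  |U|=2: {1,4}:1  {3,4}:1
  |U|=3: {1,3,4}:2  {2,3,4}:1
  start at 0(u): 3
  start at 1(o): 1
sum over floor = 4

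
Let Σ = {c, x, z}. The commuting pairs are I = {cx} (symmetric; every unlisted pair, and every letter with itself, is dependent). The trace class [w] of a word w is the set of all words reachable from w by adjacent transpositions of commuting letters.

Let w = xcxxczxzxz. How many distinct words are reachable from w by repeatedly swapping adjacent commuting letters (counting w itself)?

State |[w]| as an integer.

drop 0:x onto floor
drop 1:c onto floor
drop 2:x onto {0:x}
drop 3:x onto {2:x}
drop 4:c onto {1:c}
drop 5:z onto {3:x, 4:c}
drop 6:x onto {5:z}
drop 7:z onto {6:x}
drop 8:x onto {7:z}
drop 9:z onto {8:x}
ground layer = {0:x, 1:c}
drop-orders for the pieces not yet dropped (sum over which currently-grounded one goes next):
  1 to go: {9} 1
  2 to go: {8,9} 1
  3 to go: {7,8,9} 1
  4 to go: {6,7,8,9} 1
  5 to go: {5,6,7,8,9} 1
  6 to go: {3,5,6,7,8,9} 1  {4,5,6,7,8,9} 1
  7 to go: {1,4,5,6,7,8,9} 1  {2,3,5,6,7,8,9} 1  {3,4,5,6,7,8,9} 2
  8 to go: {0,2,3,5,6,7,8,9} 1  {1,3,4,5,6,7,8,9} 3  {2,3,4,5,6,7,8,9} 3
  if 0:x drops first: 6 orders
  if 1:c drops first: 4 orders
heap linearizations: 10

10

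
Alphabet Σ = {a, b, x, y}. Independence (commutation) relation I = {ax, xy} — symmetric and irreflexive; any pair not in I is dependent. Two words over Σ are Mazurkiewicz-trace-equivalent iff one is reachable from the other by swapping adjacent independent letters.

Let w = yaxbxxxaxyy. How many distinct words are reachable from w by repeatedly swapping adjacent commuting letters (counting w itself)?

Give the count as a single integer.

#0=y has no predecessor
#1=a depends on [0:y]
#2=x has no predecessor
#3=b depends on [1:a, 2:x]
#4=x depends on [3:b]
#5=x depends on [4:x]
#6=x depends on [5:x]
#7=a depends on [3:b]
#8=x depends on [6:x]
#9=y depends on [7:a]
#10=y depends on [9:y]
sources: [0:y, 2:x]
N(rest) = Σ N(rest − s) over sources s of rest; N(one piece) = 1:
  size 1 → [8]=1  [10]=1
  size 2 → [6,8]=1  [8,10]=2  [9,10]=1
  size 3 → [5,6,8]=1  [6,8,10]=3  [7,9,10]=1  [8,9,10]=3
  size 4 → [4,5,6,8]=1  [5,6,8,10]=4  [6,8,9,10]=6  [7,8,9,10]=4
  size 5 → [4,5,6,8,10]=5  [5,6,8,9,10]=10  [6,7,8,9,10]=10
  size 6 → [4,5,6,8,9,10]=15  [5,6,7,8,9,10]=20
  size 7 → [4,5,6,7,8,9,10]=35
  size 8 → [3,4,5,6,7,8,9,10]=35
  size 9 → [1,3,4,5,6,7,8,9,10]=35  [2,3,4,5,6,7,8,9,10]=35
  first=0(y) contributes 70
  first=2(x) contributes 35
|[w]| = 105

105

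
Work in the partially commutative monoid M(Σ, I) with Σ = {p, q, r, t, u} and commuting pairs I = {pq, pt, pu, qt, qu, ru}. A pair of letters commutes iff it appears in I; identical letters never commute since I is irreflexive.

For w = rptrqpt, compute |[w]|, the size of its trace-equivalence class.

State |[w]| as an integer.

#0=r has no predecessor
#1=p depends on [0:r]
#2=t depends on [0:r]
#3=r depends on [1:p, 2:t]
#4=q depends on [3:r]
#5=p depends on [3:r]
#6=t depends on [3:r]
sources: [0:r]
N(rest) = Σ N(rest − s) over sources s of rest; N(one piece) = 1:
  size 1 → [4]=1  [5]=1  [6]=1
  size 2 → [4,5]=2  [4,6]=2  [5,6]=2
  size 3 → [4,5,6]=6
  size 4 → [3,4,5,6]=6
  size 5 → [1,3,4,5,6]=6  [2,3,4,5,6]=6
  first=0(r) contributes 12

12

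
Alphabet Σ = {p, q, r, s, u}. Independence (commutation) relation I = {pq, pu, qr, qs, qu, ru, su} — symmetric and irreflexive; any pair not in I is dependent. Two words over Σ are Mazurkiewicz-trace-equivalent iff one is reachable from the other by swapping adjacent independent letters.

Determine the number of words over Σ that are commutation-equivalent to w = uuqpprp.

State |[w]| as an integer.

105

0(u) covers ∅
1(u) covers 0:u
2(q) covers ∅
3(p) covers ∅
4(p) covers 3:p
5(r) covers 4:p
6(p) covers 5:r
floor of heap: 0:u, 2:q, 3:p
completions by unplaced set U, small U first (add the entries for U minus each lowest piece of U):
  |U|=1: {1}:1  {2}:1  {6}:1
  |U|=2: {0,1}:1  {1,2}:2  {1,6}:2  {2,6}:2  {5,6}:1
  |U|=3: {0,1,2}:3  {0,1,6}:3  {1,2,6}:6  {1,5,6}:3  {2,5,6}:3  {4,5,6}:1
  |U|=4: {0,1,2,6}:12  {0,1,5,6}:6  {1,2,5,6}:12  {1,4,5,6}:4  {2,4,5,6}:4  {3,4,5,6}:1
  |U|=5: {0,1,2,5,6}:30  {0,1,4,5,6}:10  {1,2,4,5,6}:20  {1,3,4,5,6}:5  {2,3,4,5,6}:5
  start at 0(u): 30
  start at 2(q): 15
  start at 3(p): 60
sum over floor = 105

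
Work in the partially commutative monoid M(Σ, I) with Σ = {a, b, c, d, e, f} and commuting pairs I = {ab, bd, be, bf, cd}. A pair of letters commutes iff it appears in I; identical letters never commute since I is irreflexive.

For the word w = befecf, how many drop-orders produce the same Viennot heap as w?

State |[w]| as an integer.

drop 0:b onto floor
drop 1:e onto floor
drop 2:f onto {1:e}
drop 3:e onto {2:f}
drop 4:c onto {0:b, 3:e}
drop 5:f onto {4:c}
ground layer = {0:b, 1:e}
drop-orders for the pieces not yet dropped (sum over which currently-grounded one goes next):
  1 to go: {5} 1
  2 to go: {4,5} 1
  3 to go: {0,4,5} 1  {3,4,5} 1
  4 to go: {0,3,4,5} 2  {2,3,4,5} 1
  if 0:b drops first: 1 orders
  if 1:e drops first: 3 orders
heap linearizations: 4

4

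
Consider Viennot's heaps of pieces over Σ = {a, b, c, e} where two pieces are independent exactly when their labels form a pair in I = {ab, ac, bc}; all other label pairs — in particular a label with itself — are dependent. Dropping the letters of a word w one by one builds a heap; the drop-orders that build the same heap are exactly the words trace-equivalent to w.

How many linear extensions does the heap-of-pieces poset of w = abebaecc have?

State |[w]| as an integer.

4

#0=a has no predecessor
#1=b has no predecessor
#2=e depends on [0:a, 1:b]
#3=b depends on [2:e]
#4=a depends on [2:e]
#5=e depends on [3:b, 4:a]
#6=c depends on [5:e]
#7=c depends on [6:c]
sources: [0:a, 1:b]
N(rest) = Σ N(rest − s) over sources s of rest; N(one piece) = 1:
  size 1 → [7]=1
  size 2 → [6,7]=1
  size 3 → [5,6,7]=1
  size 4 → [3,5,6,7]=1  [4,5,6,7]=1
  size 5 → [3,4,5,6,7]=2
  size 6 → [2,3,4,5,6,7]=2
  first=0(a) contributes 2
  first=1(b) contributes 2
|[w]| = 4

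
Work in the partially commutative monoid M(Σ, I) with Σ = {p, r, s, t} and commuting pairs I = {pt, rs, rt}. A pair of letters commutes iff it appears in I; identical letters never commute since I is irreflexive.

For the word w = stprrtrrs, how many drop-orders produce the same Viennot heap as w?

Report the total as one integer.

55

#0=s has no predecessor
#1=t depends on [0:s]
#2=p depends on [0:s]
#3=r depends on [2:p]
#4=r depends on [3:r]
#5=t depends on [1:t]
#6=r depends on [4:r]
#7=r depends on [6:r]
#8=s depends on [2:p, 5:t]
sources: [0:s]
N(rest) = Σ N(rest − s) over sources s of rest; N(one piece) = 1:
  size 1 → [7]=1  [8]=1
  size 2 → [5,8]=1  [6,7]=1  [7,8]=2
  size 3 → [1,5,8]=1  [4,6,7]=1  [5,7,8]=3  [6,7,8]=3
  size 4 → [1,5,7,8]=4  [3,4,6,7]=1  [4,6,7,8]=4  [5,6,7,8]=6
  size 5 → [1,5,6,7,8]=10  [3,4,6,7,8]=5  [4,5,6,7,8]=10
  size 6 → [1,4,5,6,7,8]=20  [2,3,4,6,7,8]=5  [3,4,5,6,7,8]=15
  size 7 → [1,3,4,5,6,7,8]=35  [2,3,4,5,6,7,8]=20
  first=0(s) contributes 55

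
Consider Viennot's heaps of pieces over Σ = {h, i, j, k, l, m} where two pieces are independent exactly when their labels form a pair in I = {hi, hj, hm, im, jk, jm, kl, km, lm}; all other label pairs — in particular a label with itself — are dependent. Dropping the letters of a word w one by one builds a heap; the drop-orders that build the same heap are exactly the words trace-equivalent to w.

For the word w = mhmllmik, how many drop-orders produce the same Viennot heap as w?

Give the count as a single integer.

56

0(m) covers ∅
1(h) covers ∅
2(m) covers 0:m
3(l) covers 1:h
4(l) covers 3:l
5(m) covers 2:m
6(i) covers 4:l
7(k) covers 6:i
floor of heap: 0:m, 1:h
completions by unplaced set U, small U first (add the entries for U minus each lowest piece of U):
  |U|=1: {5}:1  {7}:1
  |U|=2: {2,5}:1  {5,7}:2  {6,7}:1
  |U|=3: {0,2,5}:1  {2,5,7}:3  {4,6,7}:1  {5,6,7}:3
  |U|=4: {0,2,5,7}:4  {2,5,6,7}:6  {3,4,6,7}:1  {4,5,6,7}:4
  |U|=5: {0,2,5,6,7}:10  {1,3,4,6,7}:1  {2,4,5,6,7}:10  {3,4,5,6,7}:5
  |U|=6: {0,2,4,5,6,7}:20  {1,3,4,5,6,7}:6  {2,3,4,5,6,7}:15
  start at 0(m): 21
  start at 1(h): 35
sum over floor = 56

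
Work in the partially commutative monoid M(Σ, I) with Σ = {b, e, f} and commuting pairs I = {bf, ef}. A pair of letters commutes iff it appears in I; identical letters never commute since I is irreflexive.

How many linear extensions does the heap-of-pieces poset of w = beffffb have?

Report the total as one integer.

35

0(b) covers ∅
1(e) covers 0:b
2(f) covers ∅
3(f) covers 2:f
4(f) covers 3:f
5(f) covers 4:f
6(b) covers 1:e
floor of heap: 0:b, 2:f
completions by unplaced set U, small U first (add the entries for U minus each lowest piece of U):
  |U|=1: {5}:1  {6}:1
  |U|=2: {1,6}:1  {4,5}:1  {5,6}:2
  |U|=3: {0,1,6}:1  {1,5,6}:3  {3,4,5}:1  {4,5,6}:3
  |U|=4: {0,1,5,6}:4  {1,4,5,6}:6  {2,3,4,5}:1  {3,4,5,6}:4
  |U|=5: {0,1,4,5,6}:10  {1,3,4,5,6}:10  {2,3,4,5,6}:5
  start at 0(b): 15
  start at 2(f): 20
sum over floor = 35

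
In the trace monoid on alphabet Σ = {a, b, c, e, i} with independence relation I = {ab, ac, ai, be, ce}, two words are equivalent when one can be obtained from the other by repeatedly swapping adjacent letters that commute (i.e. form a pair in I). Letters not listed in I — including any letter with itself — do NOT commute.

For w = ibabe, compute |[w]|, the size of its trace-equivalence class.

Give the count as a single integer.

9

piece 0:i — minimal
piece 1:b rests on {0:i}
piece 2:a — minimal
piece 3:b rests on {1:b}
piece 4:e rests on {0:i, 2:a}
minimal pieces: {0:i, 2:a}
ways to finish when only these pieces remain (= sum over removing one remaining piece with nothing left below it):
  1 left: {3}→1  {4}→1
  2 left: {1,3}→1  {2,4}→1  {3,4}→2
  3 left: {1,3,4}→3  {2,3,4}→3
  placing 0:i first → 6 extensions
  placing 2:a first → 3 extensions
total linear extensions = 9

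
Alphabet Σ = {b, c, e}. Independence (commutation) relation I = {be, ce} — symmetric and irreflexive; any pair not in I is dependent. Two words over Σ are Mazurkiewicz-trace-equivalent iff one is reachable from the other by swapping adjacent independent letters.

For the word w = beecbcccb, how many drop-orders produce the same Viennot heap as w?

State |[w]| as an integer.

36

0(b) covers ∅
1(e) covers ∅
2(e) covers 1:e
3(c) covers 0:b
4(b) covers 3:c
5(c) covers 4:b
6(c) covers 5:c
7(c) covers 6:c
8(b) covers 7:c
floor of heap: 0:b, 1:e
completions by unplaced set U, small U first (add the entries for U minus each lowest piece of U):
  |U|=1: {2}:1  {8}:1
  |U|=2: {1,2}:1  {2,8}:2  {7,8}:1
  |U|=3: {1,2,8}:3  {2,7,8}:3  {6,7,8}:1
  |U|=4: {1,2,7,8}:6  {2,6,7,8}:4  {5,6,7,8}:1
  |U|=5: {1,2,6,7,8}:10  {2,5,6,7,8}:5  {4,5,6,7,8}:1
  |U|=6: {1,2,5,6,7,8}:15  {2,4,5,6,7,8}:6  {3,4,5,6,7,8}:1
  |U|=7: {0,3,4,5,6,7,8}:1  {1,2,4,5,6,7,8}:21  {2,3,4,5,6,7,8}:7
  start at 0(b): 28
  start at 1(e): 8
sum over floor = 36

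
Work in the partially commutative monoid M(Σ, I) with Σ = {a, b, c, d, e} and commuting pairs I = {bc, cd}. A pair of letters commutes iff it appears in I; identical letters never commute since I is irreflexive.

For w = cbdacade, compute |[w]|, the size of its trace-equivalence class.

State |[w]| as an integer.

0(c) covers ∅
1(b) covers ∅
2(d) covers 1:b
3(a) covers 0:c, 2:d
4(c) covers 3:a
5(a) covers 4:c
6(d) covers 5:a
7(e) covers 6:d
floor of heap: 0:c, 1:b
completions by unplaced set U, small U first (add the entries for U minus each lowest piece of U):
  |U|=1: {7}:1
  |U|=2: {6,7}:1
  |U|=3: {5,6,7}:1
  |U|=4: {4,5,6,7}:1
  |U|=5: {3,4,5,6,7}:1
  |U|=6: {0,3,4,5,6,7}:1  {2,3,4,5,6,7}:1
  start at 0(c): 1
  start at 1(b): 2
sum over floor = 3

3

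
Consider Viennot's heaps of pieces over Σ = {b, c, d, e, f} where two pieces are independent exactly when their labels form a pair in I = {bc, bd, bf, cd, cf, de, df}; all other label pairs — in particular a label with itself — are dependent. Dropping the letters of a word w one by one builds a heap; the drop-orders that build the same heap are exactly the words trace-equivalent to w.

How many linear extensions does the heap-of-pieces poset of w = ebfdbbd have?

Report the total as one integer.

84

piece 0:e — minimal
piece 1:b rests on {0:e}
piece 2:f rests on {0:e}
piece 3:d — minimal
piece 4:b rests on {1:b}
piece 5:b rests on {4:b}
piece 6:d rests on {3:d}
minimal pieces: {0:e, 3:d}
ways to finish when only these pieces remain (= sum over removing one remaining piece with nothing left below it):
  1 left: {2}→1  {5}→1  {6}→1
  2 left: {2,5}→2  {2,6}→2  {3,6}→1  {4,5}→1  {5,6}→2
  3 left: {1,4,5}→1  {2,3,6}→3  {2,4,5}→3  {2,5,6}→6  {3,5,6}→3  {4,5,6}→3
  4 left: {1,2,4,5}→4  {1,4,5,6}→4  {2,3,5,6}→12  {2,4,5,6}→12  {3,4,5,6}→6
  5 left: {0,1,2,4,5}→4  {1,2,4,5,6}→20  {1,3,4,5,6}→10  {2,3,4,5,6}→30
  placing 0:e first → 60 extensions
  placing 3:d first → 24 extensions
total linear extensions = 84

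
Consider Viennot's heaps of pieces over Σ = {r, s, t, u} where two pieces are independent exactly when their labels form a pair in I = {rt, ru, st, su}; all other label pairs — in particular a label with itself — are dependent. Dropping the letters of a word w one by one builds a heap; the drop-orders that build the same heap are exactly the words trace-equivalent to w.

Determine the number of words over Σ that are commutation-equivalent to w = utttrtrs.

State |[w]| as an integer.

56

piece 0:u — minimal
piece 1:t rests on {0:u}
piece 2:t rests on {1:t}
piece 3:t rests on {2:t}
piece 4:r — minimal
piece 5:t rests on {3:t}
piece 6:r rests on {4:r}
piece 7:s rests on {6:r}
minimal pieces: {0:u, 4:r}
ways to finish when only these pieces remain (= sum over removing one remaining piece with nothing left below it):
  1 left: {5}→1  {7}→1
  2 left: {3,5}→1  {5,7}→2  {6,7}→1
  3 left: {2,3,5}→1  {3,5,7}→3  {4,6,7}→1  {5,6,7}→3
  4 left: {1,2,3,5}→1  {2,3,5,7}→4  {3,5,6,7}→6  {4,5,6,7}→4
  5 left: {0,1,2,3,5}→1  {1,2,3,5,7}→5  {2,3,5,6,7}→10  {3,4,5,6,7}→10
  6 left: {0,1,2,3,5,7}→6  {1,2,3,5,6,7}→15  {2,3,4,5,6,7}→20
  placing 0:u first → 35 extensions
  placing 4:r first → 21 extensions
total linear extensions = 56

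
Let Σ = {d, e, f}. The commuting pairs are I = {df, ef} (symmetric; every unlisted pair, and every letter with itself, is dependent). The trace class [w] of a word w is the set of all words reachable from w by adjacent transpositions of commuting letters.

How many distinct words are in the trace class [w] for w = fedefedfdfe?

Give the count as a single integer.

#0=f has no predecessor
#1=e has no predecessor
#2=d depends on [1:e]
#3=e depends on [2:d]
#4=f depends on [0:f]
#5=e depends on [3:e]
#6=d depends on [5:e]
#7=f depends on [4:f]
#8=d depends on [6:d]
#9=f depends on [7:f]
#10=e depends on [8:d]
sources: [0:f, 1:e]
N(rest) = Σ N(rest − s) over sources s of rest; N(one piece) = 1:
  size 1 → [9]=1  [10]=1
  size 2 → [7,9]=1  [8,10]=1  [9,10]=2
  size 3 → [4,7,9]=1  [6,8,10]=1  [7,9,10]=3  [8,9,10]=3
  size 4 → [0,4,7,9]=1  [4,7,9,10]=4  [5,6,8,10]=1  [6,8,9,10]=4  [7,8,9,10]=6
  size 5 → [0,4,7,9,10]=5  [3,5,6,8,10]=1  [4,7,8,9,10]=10  [5,6,8,9,10]=5  [6,7,8,9,10]=10
  size 6 → [0,4,7,8,9,10]=15  [2,3,5,6,8,10]=1  [3,5,6,8,9,10]=6  [4,6,7,8,9,10]=20  [5,6,7,8,9,10]=15
  size 7 → [0,4,6,7,8,9,10]=35  [1,2,3,5,6,8,10]=1  [2,3,5,6,8,9,10]=7  [3,5,6,7,8,9,10]=21  [4,5,6,7,8,9,10]=35
  size 8 → [0,4,5,6,7,8,9,10]=70  [1,2,3,5,6,8,9,10]=8  [2,3,5,6,7,8,9,10]=28  [3,4,5,6,7,8,9,10]=56
  size 9 → [0,3,4,5,6,7,8,9,10]=126  [1,2,3,5,6,7,8,9,10]=36  [2,3,4,5,6,7,8,9,10]=84
  first=0(f) contributes 120
  first=1(e) contributes 210
|[w]| = 330

330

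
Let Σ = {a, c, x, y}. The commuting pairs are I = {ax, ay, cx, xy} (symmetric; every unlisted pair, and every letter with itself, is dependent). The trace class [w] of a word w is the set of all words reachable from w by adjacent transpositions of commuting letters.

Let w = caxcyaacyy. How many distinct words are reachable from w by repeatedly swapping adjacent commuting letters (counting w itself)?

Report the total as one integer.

30

#0=c has no predecessor
#1=a depends on [0:c]
#2=x has no predecessor
#3=c depends on [1:a]
#4=y depends on [3:c]
#5=a depends on [3:c]
#6=a depends on [5:a]
#7=c depends on [4:y, 6:a]
#8=y depends on [7:c]
#9=y depends on [8:y]
sources: [0:c, 2:x]
N(rest) = Σ N(rest − s) over sources s of rest; N(one piece) = 1:
  size 1 → [2]=1  [9]=1
  size 2 → [2,9]=2  [8,9]=1
  size 3 → [2,8,9]=3  [7,8,9]=1
  size 4 → [2,7,8,9]=4  [4,7,8,9]=1  [6,7,8,9]=1
  size 5 → [2,4,7,8,9]=5  [2,6,7,8,9]=5  [4,6,7,8,9]=2  [5,6,7,8,9]=1
  size 6 → [2,4,6,7,8,9]=12  [2,5,6,7,8,9]=6  [4,5,6,7,8,9]=3
  size 7 → [2,4,5,6,7,8,9]=21  [3,4,5,6,7,8,9]=3
  size 8 → [1,3,4,5,6,7,8,9]=3  [2,3,4,5,6,7,8,9]=24
  first=0(c) contributes 27
  first=2(x) contributes 3
|[w]| = 30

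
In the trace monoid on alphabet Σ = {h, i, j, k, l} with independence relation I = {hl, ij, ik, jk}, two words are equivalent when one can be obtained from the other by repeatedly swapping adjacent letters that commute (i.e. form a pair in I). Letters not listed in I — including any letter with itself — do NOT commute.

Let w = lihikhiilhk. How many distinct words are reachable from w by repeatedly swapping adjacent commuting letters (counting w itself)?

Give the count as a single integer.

4

#0=l has no predecessor
#1=i depends on [0:l]
#2=h depends on [1:i]
#3=i depends on [2:h]
#4=k depends on [2:h]
#5=h depends on [3:i, 4:k]
#6=i depends on [5:h]
#7=i depends on [6:i]
#8=l depends on [7:i]
#9=h depends on [7:i]
#10=k depends on [8:l, 9:h]
sources: [0:l]
N(rest) = Σ N(rest − s) over sources s of rest; N(one piece) = 1:
  size 1 → [10]=1
  size 2 → [8,10]=1  [9,10]=1
  size 3 → [8,9,10]=2
  size 4 → [7,8,9,10]=2
  size 5 → [6,7,8,9,10]=2
  size 6 → [5,6,7,8,9,10]=2
  size 7 → [3,5,6,7,8,9,10]=2  [4,5,6,7,8,9,10]=2
  size 8 → [3,4,5,6,7,8,9,10]=4
  size 9 → [2,3,4,5,6,7,8,9,10]=4
  first=0(l) contributes 4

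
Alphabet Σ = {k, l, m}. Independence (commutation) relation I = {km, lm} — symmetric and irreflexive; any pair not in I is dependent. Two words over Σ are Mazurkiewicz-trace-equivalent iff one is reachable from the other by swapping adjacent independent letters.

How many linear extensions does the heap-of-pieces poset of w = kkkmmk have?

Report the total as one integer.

drop 0:k onto floor
drop 1:k onto {0:k}
drop 2:k onto {1:k}
drop 3:m onto floor
drop 4:m onto {3:m}
drop 5:k onto {2:k}
ground layer = {0:k, 3:m}
drop-orders for the pieces not yet dropped (sum over which currently-grounded one goes next):
  1 to go: {4} 1  {5} 1
  2 to go: {2,5} 1  {3,4} 1  {4,5} 2
  3 to go: {1,2,5} 1  {2,4,5} 3  {3,4,5} 3
  4 to go: {0,1,2,5} 1  {1,2,4,5} 4  {2,3,4,5} 6
  if 0:k drops first: 10 orders
  if 3:m drops first: 5 orders
heap linearizations: 15

15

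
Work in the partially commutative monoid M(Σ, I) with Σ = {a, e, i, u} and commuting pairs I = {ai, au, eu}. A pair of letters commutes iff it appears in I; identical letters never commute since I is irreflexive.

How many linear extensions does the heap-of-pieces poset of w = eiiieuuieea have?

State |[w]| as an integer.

3

#0=e has no predecessor
#1=i depends on [0:e]
#2=i depends on [1:i]
#3=i depends on [2:i]
#4=e depends on [3:i]
#5=u depends on [3:i]
#6=u depends on [5:u]
#7=i depends on [4:e, 6:u]
#8=e depends on [7:i]
#9=e depends on [8:e]
#10=a depends on [9:e]
sources: [0:e]
N(rest) = Σ N(rest − s) over sources s of rest; N(one piece) = 1:
  size 1 → [10]=1
  size 2 → [9,10]=1
  size 3 → [8,9,10]=1
  size 4 → [7,8,9,10]=1
  size 5 → [4,7,8,9,10]=1  [6,7,8,9,10]=1
  size 6 → [4,6,7,8,9,10]=2  [5,6,7,8,9,10]=1
  size 7 → [4,5,6,7,8,9,10]=3
  size 8 → [3,4,5,6,7,8,9,10]=3
  size 9 → [2,3,4,5,6,7,8,9,10]=3
  first=0(e) contributes 3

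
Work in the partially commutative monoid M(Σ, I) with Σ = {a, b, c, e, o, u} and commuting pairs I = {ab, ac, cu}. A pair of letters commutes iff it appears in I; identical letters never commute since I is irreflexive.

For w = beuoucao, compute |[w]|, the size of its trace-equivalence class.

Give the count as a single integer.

3

drop 0:b onto floor
drop 1:e onto {0:b}
drop 2:u onto {1:e}
drop 3:o onto {2:u}
drop 4:u onto {3:o}
drop 5:c onto {3:o}
drop 6:a onto {4:u}
drop 7:o onto {5:c, 6:a}
ground layer = {0:b}
drop-orders for the pieces not yet dropped (sum over which currently-grounded one goes next):
  1 to go: {7} 1
  2 to go: {5,7} 1  {6,7} 1
  3 to go: {4,6,7} 1  {5,6,7} 2
  4 to go: {4,5,6,7} 3
  5 to go: {3,4,5,6,7} 3
  6 to go: {2,3,4,5,6,7} 3
  if 0:b drops first: 3 orders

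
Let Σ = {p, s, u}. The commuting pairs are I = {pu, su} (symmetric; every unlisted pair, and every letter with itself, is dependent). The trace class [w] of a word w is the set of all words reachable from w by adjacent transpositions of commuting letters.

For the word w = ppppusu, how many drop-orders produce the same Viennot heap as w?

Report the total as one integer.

21

0(p) covers ∅
1(p) covers 0:p
2(p) covers 1:p
3(p) covers 2:p
4(u) covers ∅
5(s) covers 3:p
6(u) covers 4:u
floor of heap: 0:p, 4:u
completions by unplaced set U, small U first (add the entries for U minus each lowest piece of U):
  |U|=1: {5}:1  {6}:1
  |U|=2: {3,5}:1  {4,6}:1  {5,6}:2
  |U|=3: {2,3,5}:1  {3,5,6}:3  {4,5,6}:3
  |U|=4: {1,2,3,5}:1  {2,3,5,6}:4  {3,4,5,6}:6
  |U|=5: {0,1,2,3,5}:1  {1,2,3,5,6}:5  {2,3,4,5,6}:10
  start at 0(p): 15
  start at 4(u): 6
sum over floor = 21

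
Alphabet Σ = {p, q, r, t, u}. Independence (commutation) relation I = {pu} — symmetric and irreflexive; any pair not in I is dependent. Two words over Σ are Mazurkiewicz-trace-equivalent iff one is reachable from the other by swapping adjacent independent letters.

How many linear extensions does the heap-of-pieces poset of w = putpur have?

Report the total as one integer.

4

0(p) covers ∅
1(u) covers ∅
2(t) covers 0:p, 1:u
3(p) covers 2:t
4(u) covers 2:t
5(r) covers 3:p, 4:u
floor of heap: 0:p, 1:u
completions by unplaced set U, small U first (add the entries for U minus each lowest piece of U):
  |U|=1: {5}:1
  |U|=2: {3,5}:1  {4,5}:1
  |U|=3: {3,4,5}:2
  |U|=4: {2,3,4,5}:2
  start at 0(p): 2
  start at 1(u): 2
sum over floor = 4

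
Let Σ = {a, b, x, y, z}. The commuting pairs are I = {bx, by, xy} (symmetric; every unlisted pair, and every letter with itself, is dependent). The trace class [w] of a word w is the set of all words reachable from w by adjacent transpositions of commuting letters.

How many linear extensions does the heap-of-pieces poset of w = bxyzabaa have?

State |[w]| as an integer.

drop 0:b onto floor
drop 1:x onto floor
drop 2:y onto floor
drop 3:z onto {0:b, 1:x, 2:y}
drop 4:a onto {3:z}
drop 5:b onto {4:a}
drop 6:a onto {5:b}
drop 7:a onto {6:a}
ground layer = {0:b, 1:x, 2:y}
drop-orders for the pieces not yet dropped (sum over which currently-grounded one goes next):
  1 to go: {7} 1
  2 to go: {6,7} 1
  3 to go: {5,6,7} 1
  4 to go: {4,5,6,7} 1
  5 to go: {3,4,5,6,7} 1
  6 to go: {0,3,4,5,6,7} 1  {1,3,4,5,6,7} 1  {2,3,4,5,6,7} 1
  if 0:b drops first: 2 orders
  if 1:x drops first: 2 orders
  if 2:y drops first: 2 orders
heap linearizations: 6

6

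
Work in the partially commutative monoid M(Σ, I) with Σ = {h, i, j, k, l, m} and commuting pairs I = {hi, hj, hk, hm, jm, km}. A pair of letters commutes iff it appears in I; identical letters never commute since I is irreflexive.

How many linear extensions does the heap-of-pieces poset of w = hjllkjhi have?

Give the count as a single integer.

0(h) covers ∅
1(j) covers ∅
2(l) covers 0:h, 1:j
3(l) covers 2:l
4(k) covers 3:l
5(j) covers 4:k
6(h) covers 3:l
7(i) covers 5:j
floor of heap: 0:h, 1:j
completions by unplaced set U, small U first (add the entries for U minus each lowest piece of U):
  |U|=1: {6}:1  {7}:1
  |U|=2: {5,7}:1  {6,7}:2
  |U|=3: {4,5,7}:1  {5,6,7}:3
  |U|=4: {4,5,6,7}:4
  |U|=5: {3,4,5,6,7}:4
  |U|=6: {2,3,4,5,6,7}:4
  start at 0(h): 4
  start at 1(j): 4
sum over floor = 8

8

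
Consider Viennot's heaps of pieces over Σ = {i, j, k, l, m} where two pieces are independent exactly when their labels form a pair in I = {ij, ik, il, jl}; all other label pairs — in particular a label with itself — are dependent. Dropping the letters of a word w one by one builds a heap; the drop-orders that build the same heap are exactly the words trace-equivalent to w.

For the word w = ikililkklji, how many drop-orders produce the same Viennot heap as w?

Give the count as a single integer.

0(i) covers ∅
1(k) covers ∅
2(i) covers 0:i
3(l) covers 1:k
4(i) covers 2:i
5(l) covers 3:l
6(k) covers 5:l
7(k) covers 6:k
8(l) covers 7:k
9(j) covers 7:k
10(i) covers 4:i
floor of heap: 0:i, 1:k
completions by unplaced set U, small U first (add the entries for U minus each lowest piece of U):
  |U|=1: {8}:1  {9}:1  {10}:1
  |U|=2: {4,10}:1  {8,9}:2  {8,10}:2  {9,10}:2
  |U|=3: {2,4,10}:1  {4,8,10}:3  {4,9,10}:3  {7,8,9}:2  {8,9,10}:6
  |U|=4: {0,2,4,10}:1  {2,4,8,10}:4  {2,4,9,10}:4  {4,8,9,10}:12  {6,7,8,9}:2  {7,8,9,10}:8
  |U|=5: {0,2,4,8,10}:5  {0,2,4,9,10}:5  {2,4,8,9,10}:20  {4,7,8,9,10}:20  {5,6,7,8,9}:2  {6,7,8,9,10}:10
  |U|=6: {0,2,4,8,9,10}:30  {2,4,7,8,9,10}:40  {3,5,6,7,8,9}:2  {4,6,7,8,9,10}:30  {5,6,7,8,9,10}:12
  |U|=7: {0,2,4,7,8,9,10}:70  {1,3,5,6,7,8,9}:2  {2,4,6,7,8,9,10}:70  {3,5,6,7,8,9,10}:14  {4,5,6,7,8,9,10}:42
  |U|=8: {0,2,4,6,7,8,9,10}:140  {1,3,5,6,7,8,9,10}:16  {2,4,5,6,7,8,9,10}:112  {3,4,5,6,7,8,9,10}:56
  |U|=9: {0,2,4,5,6,7,8,9,10}:252  {1,3,4,5,6,7,8,9,10}:72  {2,3,4,5,6,7,8,9,10}:168
  start at 0(i): 240
  start at 1(k): 420
sum over floor = 660

660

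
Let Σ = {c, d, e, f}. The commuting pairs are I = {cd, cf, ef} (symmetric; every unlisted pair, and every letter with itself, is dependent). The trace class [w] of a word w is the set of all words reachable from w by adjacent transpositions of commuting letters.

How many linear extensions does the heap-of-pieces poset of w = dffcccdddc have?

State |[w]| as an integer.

210

drop 0:d onto floor
drop 1:f onto {0:d}
drop 2:f onto {1:f}
drop 3:c onto floor
drop 4:c onto {3:c}
drop 5:c onto {4:c}
drop 6:d onto {2:f}
drop 7:d onto {6:d}
drop 8:d onto {7:d}
drop 9:c onto {5:c}
ground layer = {0:d, 3:c}
drop-orders for the pieces not yet dropped (sum over which currently-grounded one goes next):
  1 to go: {8} 1  {9} 1
  2 to go: {5,9} 1  {7,8} 1  {8,9} 2
  3 to go: {4,5,9} 1  {5,8,9} 3  {6,7,8} 1  {7,8,9} 3
  4 to go: {2,6,7,8} 1  {3,4,5,9} 1  {4,5,8,9} 4  {5,7,8,9} 6  {6,7,8,9} 4
  5 to go: {1,2,6,7,8} 1  {2,6,7,8,9} 5  {3,4,5,8,9} 5  {4,5,7,8,9} 10  {5,6,7,8,9} 10
  6 to go: {0,1,2,6,7,8} 1  {1,2,6,7,8,9} 6  {2,5,6,7,8,9} 15  {3,4,5,7,8,9} 15  {4,5,6,7,8,9} 20
  7 to go: {0,1,2,6,7,8,9} 7  {1,2,5,6,7,8,9} 21  {2,4,5,6,7,8,9} 35  {3,4,5,6,7,8,9} 35
  8 to go: {0,1,2,5,6,7,8,9} 28  {1,2,4,5,6,7,8,9} 56  {2,3,4,5,6,7,8,9} 70
  if 0:d drops first: 126 orders
  if 3:c drops first: 84 orders
heap linearizations: 210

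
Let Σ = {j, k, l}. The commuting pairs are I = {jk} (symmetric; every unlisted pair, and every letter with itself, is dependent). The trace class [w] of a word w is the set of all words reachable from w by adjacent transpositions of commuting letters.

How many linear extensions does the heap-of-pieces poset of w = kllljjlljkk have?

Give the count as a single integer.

3

piece 0:k — minimal
piece 1:l rests on {0:k}
piece 2:l rests on {1:l}
piece 3:l rests on {2:l}
piece 4:j rests on {3:l}
piece 5:j rests on {4:j}
piece 6:l rests on {5:j}
piece 7:l rests on {6:l}
piece 8:j rests on {7:l}
piece 9:k rests on {7:l}
piece 10:k rests on {9:k}
minimal pieces: {0:k}
ways to finish when only these pieces remain (= sum over removing one remaining piece with nothing left below it):
  1 left: {8}→1  {10}→1
  2 left: {8,10}→2  {9,10}→1
  3 left: {8,9,10}→3
  4 left: {7,8,9,10}→3
  5 left: {6,7,8,9,10}→3
  6 left: {5,6,7,8,9,10}→3
  7 left: {4,5,6,7,8,9,10}→3
  8 left: {3,4,5,6,7,8,9,10}→3
  9 left: {2,3,4,5,6,7,8,9,10}→3
  placing 0:k first → 3 extensions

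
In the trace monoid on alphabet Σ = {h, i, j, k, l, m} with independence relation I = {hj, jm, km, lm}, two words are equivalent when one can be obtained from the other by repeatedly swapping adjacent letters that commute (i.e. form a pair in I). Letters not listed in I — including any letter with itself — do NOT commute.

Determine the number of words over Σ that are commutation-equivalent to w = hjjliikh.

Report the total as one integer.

piece 0:h — minimal
piece 1:j — minimal
piece 2:j rests on {1:j}
piece 3:l rests on {0:h, 2:j}
piece 4:i rests on {3:l}
piece 5:i rests on {4:i}
piece 6:k rests on {5:i}
piece 7:h rests on {6:k}
minimal pieces: {0:h, 1:j}
ways to finish when only these pieces remain (= sum over removing one remaining piece with nothing left below it):
  1 left: {7}→1
  2 left: {6,7}→1
  3 left: {5,6,7}→1
  4 left: {4,5,6,7}→1
  5 left: {3,4,5,6,7}→1
  6 left: {0,3,4,5,6,7}→1  {2,3,4,5,6,7}→1
  placing 0:h first → 1 extensions
  placing 1:j first → 2 extensions
total linear extensions = 3

3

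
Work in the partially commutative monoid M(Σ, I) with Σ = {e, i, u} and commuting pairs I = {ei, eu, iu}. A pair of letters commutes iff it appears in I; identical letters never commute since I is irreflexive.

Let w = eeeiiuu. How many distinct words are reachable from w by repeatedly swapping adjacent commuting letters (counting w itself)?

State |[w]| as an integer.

#0=e has no predecessor
#1=e depends on [0:e]
#2=e depends on [1:e]
#3=i has no predecessor
#4=i depends on [3:i]
#5=u has no predecessor
#6=u depends on [5:u]
sources: [0:e, 3:i, 5:u]
N(rest) = Σ N(rest − s) over sources s of rest; N(one piece) = 1:
  size 1 → [2]=1  [4]=1  [6]=1
  size 2 → [1,2]=1  [2,4]=2  [2,6]=2  [3,4]=1  [4,6]=2  [5,6]=1
  size 3 → [0,1,2]=1  [1,2,4]=3  [1,2,6]=3  [2,3,4]=3  [2,4,6]=6  [2,5,6]=3  [3,4,6]=3  [4,5,6]=3
  size 4 → [0,1,2,4]=4  [0,1,2,6]=4  [1,2,3,4]=6  [1,2,4,6]=12  [1,2,5,6]=6  [2,3,4,6]=12  [2,4,5,6]=12  [3,4,5,6]=6
  size 5 → [0,1,2,3,4]=10  [0,1,2,4,6]=20  [0,1,2,5,6]=10  [1,2,3,4,6]=30  [1,2,4,5,6]=30  [2,3,4,5,6]=30
  first=0(e) contributes 90
  first=3(i) contributes 60
  first=5(u) contributes 60
|[w]| = 210

210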